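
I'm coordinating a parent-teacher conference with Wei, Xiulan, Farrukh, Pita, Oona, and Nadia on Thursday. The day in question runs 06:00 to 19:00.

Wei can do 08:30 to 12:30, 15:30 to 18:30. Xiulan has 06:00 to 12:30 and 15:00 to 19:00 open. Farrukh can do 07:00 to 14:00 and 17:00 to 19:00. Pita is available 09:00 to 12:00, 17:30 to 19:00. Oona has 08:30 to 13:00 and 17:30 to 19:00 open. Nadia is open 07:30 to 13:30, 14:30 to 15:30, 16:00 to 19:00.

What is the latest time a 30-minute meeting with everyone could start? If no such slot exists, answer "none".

Wei ∩ Xiulan: 08:30-12:30, 15:30-18:30.
Wei ∩ Xiulan ∩ Farrukh: 08:30-12:30, 17:00-18:30.
Wei ∩ Xiulan ∩ Farrukh ∩ Pita: 09:00-12:00, 17:30-18:30.
Wei ∩ Xiulan ∩ Farrukh ∩ Pita ∩ Oona: 09:00-12:00, 17:30-18:30.
Wei ∩ Xiulan ∩ Farrukh ∩ Pita ∩ Oona ∩ Nadia: 09:00-12:00, 17:30-18:30.
So the common availability across everyone is 09:00-12:00, 17:30-18:30.
The last common window of at least 30 minutes is 17:30-18:30; a 30-minute meeting can start as late as 18:00 and still end by 18:30.

18:00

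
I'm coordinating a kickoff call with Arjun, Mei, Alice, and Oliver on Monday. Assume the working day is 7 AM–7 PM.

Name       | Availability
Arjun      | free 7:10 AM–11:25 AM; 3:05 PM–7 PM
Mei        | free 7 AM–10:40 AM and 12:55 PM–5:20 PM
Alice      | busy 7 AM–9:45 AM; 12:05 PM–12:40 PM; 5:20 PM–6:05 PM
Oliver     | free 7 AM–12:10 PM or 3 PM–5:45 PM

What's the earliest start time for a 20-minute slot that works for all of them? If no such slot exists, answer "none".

Arjun free: 07:10-11:25, 15:05-19:00.
Mei free: 07:00-10:40, 12:55-17:20.
Alice free: 09:45-12:05, 12:40-17:20, 18:05-19:00 (invert busy blocks within the working day).
Oliver free: 07:00-12:10, 15:00-17:45.
Arjun ∩ Mei: 07:10-10:40, 15:05-17:20.
Arjun ∩ Mei ∩ Alice: 09:45-10:40, 15:05-17:20.
Arjun ∩ Mei ∩ Alice ∩ Oliver: 09:45-10:40, 15:05-17:20.
The first common window of at least 20 minutes is 09:45-10:40, so the earliest start is 09:45.

09:45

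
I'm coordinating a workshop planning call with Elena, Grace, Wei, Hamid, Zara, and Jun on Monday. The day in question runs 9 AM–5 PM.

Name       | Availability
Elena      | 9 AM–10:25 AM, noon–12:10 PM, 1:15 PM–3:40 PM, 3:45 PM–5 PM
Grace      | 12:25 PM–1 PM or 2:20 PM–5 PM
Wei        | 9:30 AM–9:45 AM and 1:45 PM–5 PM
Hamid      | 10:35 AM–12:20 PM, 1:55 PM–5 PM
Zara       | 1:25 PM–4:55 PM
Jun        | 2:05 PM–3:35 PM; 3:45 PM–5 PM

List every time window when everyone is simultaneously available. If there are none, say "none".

14:20-15:35, 15:45-16:55

Elena ∩ Grace: 14:20-15:40, 15:45-17:00.
Elena ∩ Grace ∩ Wei: 14:20-15:40, 15:45-17:00.
Elena ∩ Grace ∩ Wei ∩ Hamid: 14:20-15:40, 15:45-17:00.
Elena ∩ Grace ∩ Wei ∩ Hamid ∩ Zara: 14:20-15:40, 15:45-16:55.
Elena ∩ Grace ∩ Wei ∩ Hamid ∩ Zara ∩ Jun: 14:20-15:35, 15:45-16:55.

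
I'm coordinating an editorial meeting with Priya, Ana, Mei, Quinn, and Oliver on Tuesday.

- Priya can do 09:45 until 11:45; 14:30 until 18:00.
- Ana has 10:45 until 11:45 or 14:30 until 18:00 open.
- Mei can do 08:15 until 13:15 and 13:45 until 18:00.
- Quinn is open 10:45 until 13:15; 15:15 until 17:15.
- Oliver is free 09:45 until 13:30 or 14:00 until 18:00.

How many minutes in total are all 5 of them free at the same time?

Priya ∩ Ana: 10:45-11:45, 14:30-18:00.
Priya ∩ Ana ∩ Mei: 10:45-11:45, 14:30-18:00.
Priya ∩ Ana ∩ Mei ∩ Quinn: 10:45-11:45, 15:15-17:15.
Priya ∩ Ana ∩ Mei ∩ Quinn ∩ Oliver: 10:45-11:45, 15:15-17:15.
Summing the common windows: 60 + 120 = 180 minutes.

180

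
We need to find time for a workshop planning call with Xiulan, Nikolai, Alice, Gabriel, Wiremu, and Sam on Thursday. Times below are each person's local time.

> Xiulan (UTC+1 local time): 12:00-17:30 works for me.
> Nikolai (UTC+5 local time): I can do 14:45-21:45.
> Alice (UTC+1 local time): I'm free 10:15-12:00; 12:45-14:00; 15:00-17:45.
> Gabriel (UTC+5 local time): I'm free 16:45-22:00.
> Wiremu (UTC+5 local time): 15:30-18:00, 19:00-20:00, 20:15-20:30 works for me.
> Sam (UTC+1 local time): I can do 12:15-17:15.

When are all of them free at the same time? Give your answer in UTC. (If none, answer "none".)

Xiulan in UTC: 11:00-16:30 (subtract 1h to convert from UTC+1).
Nikolai in UTC: 09:45-16:45 (subtract 5h to convert from UTC+5).
Alice in UTC: 09:15-11:00, 11:45-13:00, 14:00-16:45 (subtract 1h to convert from UTC+1).
Gabriel in UTC: 11:45-17:00 (subtract 5h to convert from UTC+5).
Wiremu in UTC: 10:30-13:00, 14:00-15:00, 15:15-15:30 (subtract 5h to convert from UTC+5).
Sam in UTC: 11:15-16:15 (subtract 1h to convert from UTC+1).
Xiulan ∩ Nikolai: 11:00-16:30.
Xiulan ∩ Nikolai ∩ Alice: 11:45-13:00, 14:00-16:30.
Xiulan ∩ Nikolai ∩ Alice ∩ Gabriel: 11:45-13:00, 14:00-16:30.
Xiulan ∩ Nikolai ∩ Alice ∩ Gabriel ∩ Wiremu: 11:45-13:00, 14:00-15:00, 15:15-15:30.
Xiulan ∩ Nikolai ∩ Alice ∩ Gabriel ∩ Wiremu ∩ Sam: 11:45-13:00, 14:00-15:00, 15:15-15:30.

11:45-13:00, 14:00-15:00, 15:15-15:30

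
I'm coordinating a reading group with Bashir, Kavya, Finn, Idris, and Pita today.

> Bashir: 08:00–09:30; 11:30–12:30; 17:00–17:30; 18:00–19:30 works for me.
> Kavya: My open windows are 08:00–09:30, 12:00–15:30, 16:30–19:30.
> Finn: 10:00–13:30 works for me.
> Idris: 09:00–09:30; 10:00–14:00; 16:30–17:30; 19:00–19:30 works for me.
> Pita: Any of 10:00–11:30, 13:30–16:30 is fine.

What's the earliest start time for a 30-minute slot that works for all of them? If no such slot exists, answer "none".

Bashir ∩ Kavya: 08:00-09:30, 12:00-12:30, 17:00-17:30, 18:00-19:30.
Bashir ∩ Kavya ∩ Finn: 12:00-12:30.
Bashir ∩ Kavya ∩ Finn ∩ Idris: 12:00-12:30.
Bashir ∩ Kavya ∩ Finn ∩ Idris ∩ Pita: ∅.
There is no time when everyone is free.
No common window is at least 30 minutes long.

none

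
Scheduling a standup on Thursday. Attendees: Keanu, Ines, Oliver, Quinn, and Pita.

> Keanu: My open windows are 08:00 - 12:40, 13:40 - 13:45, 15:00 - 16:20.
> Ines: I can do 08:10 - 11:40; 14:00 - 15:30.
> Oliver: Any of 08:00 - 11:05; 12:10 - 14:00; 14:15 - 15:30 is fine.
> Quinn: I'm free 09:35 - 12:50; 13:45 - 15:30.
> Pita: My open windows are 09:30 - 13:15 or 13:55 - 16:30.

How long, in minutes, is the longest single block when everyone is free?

Keanu ∩ Ines: 08:10-11:40, 15:00-15:30.
Keanu ∩ Ines ∩ Oliver: 08:10-11:05, 15:00-15:30.
Keanu ∩ Ines ∩ Oliver ∩ Quinn: 09:35-11:05, 15:00-15:30.
Keanu ∩ Ines ∩ Oliver ∩ Quinn ∩ Pita: 09:35-11:05, 15:00-15:30.
The longest is 09:35-11:05 at 90 minutes.

90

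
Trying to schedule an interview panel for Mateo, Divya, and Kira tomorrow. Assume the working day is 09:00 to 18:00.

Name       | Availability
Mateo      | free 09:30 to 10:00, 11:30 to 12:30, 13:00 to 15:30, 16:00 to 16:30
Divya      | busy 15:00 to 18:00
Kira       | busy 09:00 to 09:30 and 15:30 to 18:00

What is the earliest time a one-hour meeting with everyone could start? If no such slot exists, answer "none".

Mateo free: 09:30-10:00, 11:30-12:30, 13:00-15:30, 16:00-16:30.
Divya free: 09:00-15:00 (invert busy blocks within the working day).
Kira free: 09:30-15:30 (invert busy blocks within the working day).
Mateo ∩ Divya: 09:30-10:00, 11:30-12:30, 13:00-15:00.
Mateo ∩ Divya ∩ Kira: 09:30-10:00, 11:30-12:30, 13:00-15:00.
Those are the intersection windows.
The first common window of at least 60 minutes is 11:30-12:30, so the earliest start is 11:30.

11:30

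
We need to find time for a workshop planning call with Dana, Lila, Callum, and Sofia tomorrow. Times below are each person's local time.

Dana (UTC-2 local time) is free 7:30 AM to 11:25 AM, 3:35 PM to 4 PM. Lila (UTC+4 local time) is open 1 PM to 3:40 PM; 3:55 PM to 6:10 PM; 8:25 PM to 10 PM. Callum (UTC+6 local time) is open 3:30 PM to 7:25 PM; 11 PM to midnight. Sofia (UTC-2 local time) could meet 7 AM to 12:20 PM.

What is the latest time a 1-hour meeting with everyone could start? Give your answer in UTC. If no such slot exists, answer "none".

Dana in UTC: 09:30-13:25, 17:35-18:00 (add 2h to convert from UTC-2).
Lila in UTC: 09:00-11:40, 11:55-14:10, 16:25-18:00 (subtract 4h to convert from UTC+4).
Callum in UTC: 09:30-13:25, 17:00-18:00 (subtract 6h to convert from UTC+6).
Sofia in UTC: 09:00-14:20 (add 2h to convert from UTC-2).
Dana ∩ Lila: 09:30-11:40, 11:55-13:25, 17:35-18:00.
Dana ∩ Lila ∩ Callum: 09:30-11:40, 11:55-13:25, 17:35-18:00.
Dana ∩ Lila ∩ Callum ∩ Sofia: 09:30-11:40, 11:55-13:25.
Those are the intersection windows.
The last common window of at least 60 minutes is 11:55-13:25; a 60-minute meeting can start as late as 12:25 and still end by 13:25.

12:25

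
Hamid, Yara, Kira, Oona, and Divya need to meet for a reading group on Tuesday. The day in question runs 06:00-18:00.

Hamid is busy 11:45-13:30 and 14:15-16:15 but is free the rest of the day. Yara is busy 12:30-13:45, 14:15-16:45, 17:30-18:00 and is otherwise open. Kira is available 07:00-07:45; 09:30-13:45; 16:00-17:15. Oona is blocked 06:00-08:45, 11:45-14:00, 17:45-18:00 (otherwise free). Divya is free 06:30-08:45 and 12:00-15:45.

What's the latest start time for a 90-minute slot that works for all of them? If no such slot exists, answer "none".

none

Hamid free: 06:00-11:45, 13:30-14:15, 16:15-18:00 (invert busy blocks within the working day).
Yara free: 06:00-12:30, 13:45-14:15, 16:45-17:30 (invert busy blocks within the working day).
Kira free: 07:00-07:45, 09:30-13:45, 16:00-17:15.
Oona free: 08:45-11:45, 14:00-17:45 (invert busy blocks within the working day).
Divya free: 06:30-08:45, 12:00-15:45.
Hamid ∩ Yara: 06:00-11:45, 13:45-14:15, 16:45-17:30.
Hamid ∩ Yara ∩ Kira: 07:00-07:45, 09:30-11:45, 16:45-17:15.
Hamid ∩ Yara ∩ Kira ∩ Oona: 09:30-11:45, 16:45-17:15.
Hamid ∩ Yara ∩ Kira ∩ Oona ∩ Divya: ∅.
There is no time when everyone is free.
No common window is at least 90 minutes long.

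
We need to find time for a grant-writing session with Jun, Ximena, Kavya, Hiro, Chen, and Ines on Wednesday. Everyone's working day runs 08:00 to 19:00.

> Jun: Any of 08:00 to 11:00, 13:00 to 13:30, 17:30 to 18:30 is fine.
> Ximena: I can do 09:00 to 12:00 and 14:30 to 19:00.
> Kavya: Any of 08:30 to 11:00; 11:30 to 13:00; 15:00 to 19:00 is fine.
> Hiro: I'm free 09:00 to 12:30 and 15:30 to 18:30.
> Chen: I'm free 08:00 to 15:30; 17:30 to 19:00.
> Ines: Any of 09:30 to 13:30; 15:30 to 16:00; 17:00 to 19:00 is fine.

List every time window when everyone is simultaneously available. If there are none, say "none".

Jun ∩ Ximena: 09:00-11:00, 17:30-18:30.
Jun ∩ Ximena ∩ Kavya: 09:00-11:00, 17:30-18:30.
Jun ∩ Ximena ∩ Kavya ∩ Hiro: 09:00-11:00, 17:30-18:30.
Jun ∩ Ximena ∩ Kavya ∩ Hiro ∩ Chen: 09:00-11:00, 17:30-18:30.
Jun ∩ Ximena ∩ Kavya ∩ Hiro ∩ Chen ∩ Ines: 09:30-11:00, 17:30-18:30.

09:30-11:00, 17:30-18:30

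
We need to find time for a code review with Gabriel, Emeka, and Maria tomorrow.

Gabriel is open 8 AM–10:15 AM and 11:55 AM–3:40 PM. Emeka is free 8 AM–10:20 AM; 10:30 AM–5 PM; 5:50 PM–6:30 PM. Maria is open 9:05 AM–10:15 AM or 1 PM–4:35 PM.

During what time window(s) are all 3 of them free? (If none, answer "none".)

Gabriel ∩ Emeka: 08:00-10:15, 11:55-15:40.
Gabriel ∩ Emeka ∩ Maria: 09:05-10:15, 13:00-15:40.

09:05-10:15, 13:00-15:40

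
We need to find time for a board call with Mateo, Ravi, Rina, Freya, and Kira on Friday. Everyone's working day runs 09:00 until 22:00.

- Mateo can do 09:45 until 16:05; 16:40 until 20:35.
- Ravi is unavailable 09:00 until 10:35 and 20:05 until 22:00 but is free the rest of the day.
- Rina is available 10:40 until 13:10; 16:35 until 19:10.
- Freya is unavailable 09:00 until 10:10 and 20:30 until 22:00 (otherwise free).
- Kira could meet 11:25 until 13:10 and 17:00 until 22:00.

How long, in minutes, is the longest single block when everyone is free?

130

Mateo free: 09:45-16:05, 16:40-20:35.
Ravi free: 10:35-20:05 (invert busy blocks within the working day).
Rina free: 10:40-13:10, 16:35-19:10.
Freya free: 10:10-20:30 (invert busy blocks within the working day).
Kira free: 11:25-13:10, 17:00-22:00.
Mateo ∩ Ravi: 10:35-16:05, 16:40-20:05.
Mateo ∩ Ravi ∩ Rina: 10:40-13:10, 16:40-19:10.
Mateo ∩ Ravi ∩ Rina ∩ Freya: 10:40-13:10, 16:40-19:10.
Mateo ∩ Ravi ∩ Rina ∩ Freya ∩ Kira: 11:25-13:10, 17:00-19:10.
The longest is 17:00-19:10 at 130 minutes.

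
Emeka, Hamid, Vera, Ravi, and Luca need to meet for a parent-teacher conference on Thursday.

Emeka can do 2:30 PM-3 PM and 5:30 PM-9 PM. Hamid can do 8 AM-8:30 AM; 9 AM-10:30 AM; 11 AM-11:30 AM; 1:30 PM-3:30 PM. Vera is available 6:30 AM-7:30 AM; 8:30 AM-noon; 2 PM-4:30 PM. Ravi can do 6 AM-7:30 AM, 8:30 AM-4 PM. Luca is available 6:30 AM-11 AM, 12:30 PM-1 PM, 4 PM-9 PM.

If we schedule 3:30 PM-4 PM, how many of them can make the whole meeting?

2

Vera and Ravi can make the full 15:30-16:00 slot — that's 2.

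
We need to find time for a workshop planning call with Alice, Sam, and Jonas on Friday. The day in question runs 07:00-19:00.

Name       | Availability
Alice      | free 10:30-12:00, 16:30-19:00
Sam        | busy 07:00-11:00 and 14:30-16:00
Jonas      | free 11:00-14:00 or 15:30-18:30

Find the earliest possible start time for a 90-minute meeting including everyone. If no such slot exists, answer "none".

Alice free: 10:30-12:00, 16:30-19:00.
Sam free: 11:00-14:30, 16:00-19:00 (invert busy blocks within the working day).
Jonas free: 11:00-14:00, 15:30-18:30.
Alice ∩ Sam: 11:00-12:00, 16:30-19:00.
Alice ∩ Sam ∩ Jonas: 11:00-12:00, 16:30-18:30.
Those are the intersection windows.
The first common window of at least 90 minutes is 16:30-18:30, so the earliest start is 16:30.

16:30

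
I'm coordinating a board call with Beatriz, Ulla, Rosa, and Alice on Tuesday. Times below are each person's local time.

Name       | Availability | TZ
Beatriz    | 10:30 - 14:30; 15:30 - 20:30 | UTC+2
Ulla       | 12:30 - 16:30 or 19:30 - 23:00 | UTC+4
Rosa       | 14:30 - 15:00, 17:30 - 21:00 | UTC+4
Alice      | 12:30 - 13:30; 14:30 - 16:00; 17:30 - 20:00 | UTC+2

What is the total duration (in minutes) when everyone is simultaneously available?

Beatriz in UTC: 08:30-12:30, 13:30-18:30 (subtract 2h to convert from UTC+2).
Ulla in UTC: 08:30-12:30, 15:30-19:00 (subtract 4h to convert from UTC+4).
Rosa in UTC: 10:30-11:00, 13:30-17:00 (subtract 4h to convert from UTC+4).
Alice in UTC: 10:30-11:30, 12:30-14:00, 15:30-18:00 (subtract 2h to convert from UTC+2).
Beatriz ∩ Ulla: 08:30-12:30, 15:30-18:30.
Beatriz ∩ Ulla ∩ Rosa: 10:30-11:00, 15:30-17:00.
Beatriz ∩ Ulla ∩ Rosa ∩ Alice: 10:30-11:00, 15:30-17:00.
Those are the intersection windows.
Summing the common windows: 30 + 90 = 120 minutes.

120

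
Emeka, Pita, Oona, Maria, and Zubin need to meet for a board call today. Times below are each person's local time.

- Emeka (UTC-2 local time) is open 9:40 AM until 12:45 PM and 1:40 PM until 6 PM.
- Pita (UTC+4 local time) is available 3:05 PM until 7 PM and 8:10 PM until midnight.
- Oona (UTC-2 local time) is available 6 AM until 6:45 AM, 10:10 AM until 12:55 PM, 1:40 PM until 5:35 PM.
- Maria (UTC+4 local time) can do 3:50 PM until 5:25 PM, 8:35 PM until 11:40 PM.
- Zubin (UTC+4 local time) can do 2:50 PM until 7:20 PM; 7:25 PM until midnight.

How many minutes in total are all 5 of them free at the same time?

255

Emeka in UTC: 11:40-14:45, 15:40-20:00 (add 2h to convert from UTC-2).
Pita in UTC: 11:05-15:00, 16:10-20:00 (subtract 4h to convert from UTC+4).
Oona in UTC: 08:00-08:45, 12:10-14:55, 15:40-19:35 (add 2h to convert from UTC-2).
Maria in UTC: 11:50-13:25, 16:35-19:40 (subtract 4h to convert from UTC+4).
Zubin in UTC: 10:50-15:20, 15:25-20:00 (subtract 4h to convert from UTC+4).
Emeka ∩ Pita: 11:40-14:45, 16:10-20:00.
Emeka ∩ Pita ∩ Oona: 12:10-14:45, 16:10-19:35.
Emeka ∩ Pita ∩ Oona ∩ Maria: 12:10-13:25, 16:35-19:35.
Emeka ∩ Pita ∩ Oona ∩ Maria ∩ Zubin: 12:10-13:25, 16:35-19:35.
Summing the common windows: 75 + 180 = 255 minutes.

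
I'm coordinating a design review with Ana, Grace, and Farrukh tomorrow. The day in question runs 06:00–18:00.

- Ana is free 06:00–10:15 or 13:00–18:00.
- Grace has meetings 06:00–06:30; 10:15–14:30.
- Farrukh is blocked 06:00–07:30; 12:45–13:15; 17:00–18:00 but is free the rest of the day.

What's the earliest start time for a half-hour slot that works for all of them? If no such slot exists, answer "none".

Ana free: 06:00-10:15, 13:00-18:00.
Grace free: 06:30-10:15, 14:30-18:00 (invert busy blocks within the working day).
Farrukh free: 07:30-12:45, 13:15-17:00 (invert busy blocks within the working day).
Ana ∩ Grace: 06:30-10:15, 14:30-18:00.
Ana ∩ Grace ∩ Farrukh: 07:30-10:15, 14:30-17:00.
The first common window of at least 30 minutes is 07:30-10:15, so the earliest start is 07:30.

07:30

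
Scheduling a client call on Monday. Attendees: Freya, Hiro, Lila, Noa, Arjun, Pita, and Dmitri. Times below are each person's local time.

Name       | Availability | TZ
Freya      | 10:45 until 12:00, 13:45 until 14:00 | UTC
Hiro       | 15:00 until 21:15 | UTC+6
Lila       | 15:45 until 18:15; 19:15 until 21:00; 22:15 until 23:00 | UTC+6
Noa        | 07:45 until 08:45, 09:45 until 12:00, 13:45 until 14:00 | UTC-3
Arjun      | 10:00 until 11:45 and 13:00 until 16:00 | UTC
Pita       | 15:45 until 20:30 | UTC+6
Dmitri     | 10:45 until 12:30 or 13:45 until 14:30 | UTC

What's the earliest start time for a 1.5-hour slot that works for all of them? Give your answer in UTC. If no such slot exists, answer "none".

Freya in UTC: 10:45-12:00, 13:45-14:00.
Hiro in UTC: 09:00-15:15 (subtract 6h to convert from UTC+6).
Lila in UTC: 09:45-12:15, 13:15-15:00, 16:15-17:00 (subtract 6h to convert from UTC+6).
Noa in UTC: 10:45-11:45, 12:45-15:00, 16:45-17:00 (add 3h to convert from UTC-3).
Arjun in UTC: 10:00-11:45, 13:00-16:00.
Pita in UTC: 09:45-14:30 (subtract 6h to convert from UTC+6).
Dmitri in UTC: 10:45-12:30, 13:45-14:30.
Freya ∩ Hiro: 10:45-12:00, 13:45-14:00.
Freya ∩ Hiro ∩ Lila: 10:45-12:00, 13:45-14:00.
Freya ∩ Hiro ∩ Lila ∩ Noa: 10:45-11:45, 13:45-14:00.
Freya ∩ Hiro ∩ Lila ∩ Noa ∩ Arjun: 10:45-11:45, 13:45-14:00.
Freya ∩ Hiro ∩ Lila ∩ Noa ∩ Arjun ∩ Pita: 10:45-11:45, 13:45-14:00.
Freya ∩ Hiro ∩ Lila ∩ Noa ∩ Arjun ∩ Pita ∩ Dmitri: 10:45-11:45, 13:45-14:00.
No common window is at least 90 minutes long.

none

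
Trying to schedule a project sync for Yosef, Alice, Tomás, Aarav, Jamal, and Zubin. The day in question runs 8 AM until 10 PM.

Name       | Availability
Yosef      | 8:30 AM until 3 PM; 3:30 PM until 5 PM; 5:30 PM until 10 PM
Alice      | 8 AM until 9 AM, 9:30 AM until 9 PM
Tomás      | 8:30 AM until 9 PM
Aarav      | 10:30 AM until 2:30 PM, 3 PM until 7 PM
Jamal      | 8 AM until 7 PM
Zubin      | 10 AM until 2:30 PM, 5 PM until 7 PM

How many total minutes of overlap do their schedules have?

330

Yosef ∩ Alice: 08:30-09:00, 09:30-15:00, 15:30-17:00, 17:30-21:00.
Yosef ∩ Alice ∩ Tomás: 08:30-09:00, 09:30-15:00, 15:30-17:00, 17:30-21:00.
Yosef ∩ Alice ∩ Tomás ∩ Aarav: 10:30-14:30, 15:30-17:00, 17:30-19:00.
Yosef ∩ Alice ∩ Tomás ∩ Aarav ∩ Jamal: 10:30-14:30, 15:30-17:00, 17:30-19:00.
Yosef ∩ Alice ∩ Tomás ∩ Aarav ∩ Jamal ∩ Zubin: 10:30-14:30, 17:30-19:00.
So the common availability across everyone is 10:30-14:30, 17:30-19:00.
Summing the common windows: 240 + 90 = 330 minutes.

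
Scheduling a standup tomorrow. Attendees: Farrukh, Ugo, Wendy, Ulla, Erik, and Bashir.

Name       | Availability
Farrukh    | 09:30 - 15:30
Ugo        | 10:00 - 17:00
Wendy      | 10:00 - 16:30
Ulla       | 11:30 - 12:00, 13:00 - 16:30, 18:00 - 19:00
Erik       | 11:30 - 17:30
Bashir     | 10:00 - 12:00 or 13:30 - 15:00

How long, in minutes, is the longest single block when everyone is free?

90

Farrukh ∩ Ugo: 10:00-15:30.
Farrukh ∩ Ugo ∩ Wendy: 10:00-15:30.
Farrukh ∩ Ugo ∩ Wendy ∩ Ulla: 11:30-12:00, 13:00-15:30.
Farrukh ∩ Ugo ∩ Wendy ∩ Ulla ∩ Erik: 11:30-12:00, 13:00-15:30.
Farrukh ∩ Ugo ∩ Wendy ∩ Ulla ∩ Erik ∩ Bashir: 11:30-12:00, 13:30-15:00.
Those are the intersection windows.
The longest is 13:30-15:00 at 90 minutes.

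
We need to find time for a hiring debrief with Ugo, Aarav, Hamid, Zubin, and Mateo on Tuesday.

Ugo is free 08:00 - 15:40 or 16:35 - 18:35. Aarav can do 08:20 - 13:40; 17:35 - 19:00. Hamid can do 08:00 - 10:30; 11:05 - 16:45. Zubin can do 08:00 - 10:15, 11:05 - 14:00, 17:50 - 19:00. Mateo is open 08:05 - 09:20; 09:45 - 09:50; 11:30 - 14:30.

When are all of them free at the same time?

Ugo ∩ Aarav: 08:20-13:40, 17:35-18:35.
Ugo ∩ Aarav ∩ Hamid: 08:20-10:30, 11:05-13:40.
Ugo ∩ Aarav ∩ Hamid ∩ Zubin: 08:20-10:15, 11:05-13:40.
Ugo ∩ Aarav ∩ Hamid ∩ Zubin ∩ Mateo: 08:20-09:20, 09:45-09:50, 11:30-13:40.

08:20-09:20, 09:45-09:50, 11:30-13:40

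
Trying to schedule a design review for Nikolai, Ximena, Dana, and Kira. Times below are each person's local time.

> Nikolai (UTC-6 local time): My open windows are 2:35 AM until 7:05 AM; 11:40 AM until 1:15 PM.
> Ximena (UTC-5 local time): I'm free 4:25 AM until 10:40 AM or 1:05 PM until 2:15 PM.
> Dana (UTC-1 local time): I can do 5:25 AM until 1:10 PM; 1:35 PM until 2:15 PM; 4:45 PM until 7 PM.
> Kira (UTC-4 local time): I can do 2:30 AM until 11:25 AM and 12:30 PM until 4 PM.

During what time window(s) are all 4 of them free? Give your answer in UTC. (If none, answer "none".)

09:25-13:05, 18:05-19:15

Nikolai in UTC: 08:35-13:05, 17:40-19:15 (add 6h to convert from UTC-6).
Ximena in UTC: 09:25-15:40, 18:05-19:15 (add 5h to convert from UTC-5).
Dana in UTC: 06:25-14:10, 14:35-15:15, 17:45-20:00 (add 1h to convert from UTC-1).
Kira in UTC: 06:30-15:25, 16:30-20:00 (add 4h to convert from UTC-4).
Nikolai ∩ Ximena: 09:25-13:05, 18:05-19:15.
Nikolai ∩ Ximena ∩ Dana: 09:25-13:05, 18:05-19:15.
Nikolai ∩ Ximena ∩ Dana ∩ Kira: 09:25-13:05, 18:05-19:15.
Those are the intersection windows.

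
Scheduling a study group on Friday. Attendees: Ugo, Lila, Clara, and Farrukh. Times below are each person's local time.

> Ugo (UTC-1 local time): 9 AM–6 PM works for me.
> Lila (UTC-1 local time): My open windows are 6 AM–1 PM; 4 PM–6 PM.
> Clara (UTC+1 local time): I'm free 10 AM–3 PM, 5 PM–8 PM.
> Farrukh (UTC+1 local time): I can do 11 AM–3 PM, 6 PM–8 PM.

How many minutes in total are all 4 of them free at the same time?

360

Ugo in UTC: 10:00-19:00 (add 1h to convert from UTC-1).
Lila in UTC: 07:00-14:00, 17:00-19:00 (add 1h to convert from UTC-1).
Clara in UTC: 09:00-14:00, 16:00-19:00 (subtract 1h to convert from UTC+1).
Farrukh in UTC: 10:00-14:00, 17:00-19:00 (subtract 1h to convert from UTC+1).
Ugo ∩ Lila: 10:00-14:00, 17:00-19:00.
Ugo ∩ Lila ∩ Clara: 10:00-14:00, 17:00-19:00.
Ugo ∩ Lila ∩ Clara ∩ Farrukh: 10:00-14:00, 17:00-19:00.
So the common availability across everyone is 10:00-14:00, 17:00-19:00.
Summing the common windows: 240 + 120 = 360 minutes.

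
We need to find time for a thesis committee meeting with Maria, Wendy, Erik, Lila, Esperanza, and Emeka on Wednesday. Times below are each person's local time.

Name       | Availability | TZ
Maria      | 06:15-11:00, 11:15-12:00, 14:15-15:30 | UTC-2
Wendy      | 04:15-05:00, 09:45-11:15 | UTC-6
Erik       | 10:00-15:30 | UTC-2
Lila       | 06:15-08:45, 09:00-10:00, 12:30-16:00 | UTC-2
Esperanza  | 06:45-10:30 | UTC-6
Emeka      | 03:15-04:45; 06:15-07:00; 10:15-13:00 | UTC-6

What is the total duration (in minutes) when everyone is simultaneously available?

Maria in UTC: 08:15-13:00, 13:15-14:00, 16:15-17:30 (add 2h to convert from UTC-2).
Wendy in UTC: 10:15-11:00, 15:45-17:15 (add 6h to convert from UTC-6).
Erik in UTC: 12:00-17:30 (add 2h to convert from UTC-2).
Lila in UTC: 08:15-10:45, 11:00-12:00, 14:30-18:00 (add 2h to convert from UTC-2).
Esperanza in UTC: 12:45-16:30 (add 6h to convert from UTC-6).
Emeka in UTC: 09:15-10:45, 12:15-13:00, 16:15-19:00 (add 6h to convert from UTC-6).
Maria ∩ Wendy: 10:15-11:00, 16:15-17:15.
Maria ∩ Wendy ∩ Erik: 16:15-17:15.
Maria ∩ Wendy ∩ Erik ∩ Lila: 16:15-17:15.
Maria ∩ Wendy ∩ Erik ∩ Lila ∩ Esperanza: 16:15-16:30.
Maria ∩ Wendy ∩ Erik ∩ Lila ∩ Esperanza ∩ Emeka: 16:15-16:30.
That's a single block of 15 minutes.

15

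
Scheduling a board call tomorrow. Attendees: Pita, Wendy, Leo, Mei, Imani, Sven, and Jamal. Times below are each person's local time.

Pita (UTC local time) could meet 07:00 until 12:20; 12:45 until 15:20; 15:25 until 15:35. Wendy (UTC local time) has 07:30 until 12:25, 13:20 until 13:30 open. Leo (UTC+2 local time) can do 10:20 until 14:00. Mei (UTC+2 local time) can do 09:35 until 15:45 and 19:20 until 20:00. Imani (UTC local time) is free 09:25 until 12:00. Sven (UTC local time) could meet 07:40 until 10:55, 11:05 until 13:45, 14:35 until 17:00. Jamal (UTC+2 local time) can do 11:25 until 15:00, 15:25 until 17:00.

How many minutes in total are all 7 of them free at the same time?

145

Pita in UTC: 07:00-12:20, 12:45-15:20, 15:25-15:35.
Wendy in UTC: 07:30-12:25, 13:20-13:30.
Leo in UTC: 08:20-12:00 (subtract 2h to convert from UTC+2).
Mei in UTC: 07:35-13:45, 17:20-18:00 (subtract 2h to convert from UTC+2).
Imani in UTC: 09:25-12:00.
Sven in UTC: 07:40-10:55, 11:05-13:45, 14:35-17:00.
Jamal in UTC: 09:25-13:00, 13:25-15:00 (subtract 2h to convert from UTC+2).
Pita ∩ Wendy: 07:30-12:20, 13:20-13:30.
Pita ∩ Wendy ∩ Leo: 08:20-12:00.
Pita ∩ Wendy ∩ Leo ∩ Mei: 08:20-12:00.
Pita ∩ Wendy ∩ Leo ∩ Mei ∩ Imani: 09:25-12:00.
Pita ∩ Wendy ∩ Leo ∩ Mei ∩ Imani ∩ Sven: 09:25-10:55, 11:05-12:00.
Pita ∩ Wendy ∩ Leo ∩ Mei ∩ Imani ∩ Sven ∩ Jamal: 09:25-10:55, 11:05-12:00.
Those are the intersection windows.
Summing the common windows: 90 + 55 = 145 minutes.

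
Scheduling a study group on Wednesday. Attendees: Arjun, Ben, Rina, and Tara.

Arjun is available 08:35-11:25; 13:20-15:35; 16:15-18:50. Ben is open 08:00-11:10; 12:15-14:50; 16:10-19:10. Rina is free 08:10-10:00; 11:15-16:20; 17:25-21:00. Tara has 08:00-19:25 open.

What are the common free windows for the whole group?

08:35-10:00, 13:20-14:50, 16:15-16:20, 17:25-18:50

Arjun ∩ Ben: 08:35-11:10, 13:20-14:50, 16:15-18:50.
Arjun ∩ Ben ∩ Rina: 08:35-10:00, 13:20-14:50, 16:15-16:20, 17:25-18:50.
Arjun ∩ Ben ∩ Rina ∩ Tara: 08:35-10:00, 13:20-14:50, 16:15-16:20, 17:25-18:50.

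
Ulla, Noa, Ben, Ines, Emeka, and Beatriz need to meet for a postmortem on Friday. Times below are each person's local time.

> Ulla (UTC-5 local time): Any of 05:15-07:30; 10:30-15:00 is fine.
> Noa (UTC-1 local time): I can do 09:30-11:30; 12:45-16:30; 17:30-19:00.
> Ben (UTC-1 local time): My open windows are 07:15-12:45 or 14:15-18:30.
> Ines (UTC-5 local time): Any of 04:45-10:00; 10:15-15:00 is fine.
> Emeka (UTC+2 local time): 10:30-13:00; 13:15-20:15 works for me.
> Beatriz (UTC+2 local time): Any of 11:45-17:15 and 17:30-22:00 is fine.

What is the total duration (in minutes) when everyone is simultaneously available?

225

Ulla in UTC: 10:15-12:30, 15:30-20:00 (add 5h to convert from UTC-5).
Noa in UTC: 10:30-12:30, 13:45-17:30, 18:30-20:00 (add 1h to convert from UTC-1).
Ben in UTC: 08:15-13:45, 15:15-19:30 (add 1h to convert from UTC-1).
Ines in UTC: 09:45-15:00, 15:15-20:00 (add 5h to convert from UTC-5).
Emeka in UTC: 08:30-11:00, 11:15-18:15 (subtract 2h to convert from UTC+2).
Beatriz in UTC: 09:45-15:15, 15:30-20:00 (subtract 2h to convert from UTC+2).
Ulla ∩ Noa: 10:30-12:30, 15:30-17:30, 18:30-20:00.
Ulla ∩ Noa ∩ Ben: 10:30-12:30, 15:30-17:30, 18:30-19:30.
Ulla ∩ Noa ∩ Ben ∩ Ines: 10:30-12:30, 15:30-17:30, 18:30-19:30.
Ulla ∩ Noa ∩ Ben ∩ Ines ∩ Emeka: 10:30-11:00, 11:15-12:30, 15:30-17:30.
Ulla ∩ Noa ∩ Ben ∩ Ines ∩ Emeka ∩ Beatriz: 10:30-11:00, 11:15-12:30, 15:30-17:30.
Summing the common windows: 30 + 75 + 120 = 225 minutes.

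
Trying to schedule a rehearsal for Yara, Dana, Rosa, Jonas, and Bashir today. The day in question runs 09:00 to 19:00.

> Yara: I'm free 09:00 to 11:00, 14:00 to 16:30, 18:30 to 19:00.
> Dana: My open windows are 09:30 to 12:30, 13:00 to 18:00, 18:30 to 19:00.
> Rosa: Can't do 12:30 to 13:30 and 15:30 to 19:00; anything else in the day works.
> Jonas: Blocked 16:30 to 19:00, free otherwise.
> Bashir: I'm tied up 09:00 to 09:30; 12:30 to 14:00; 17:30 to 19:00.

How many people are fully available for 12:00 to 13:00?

1

Yara free: 09:00-11:00, 14:00-16:30, 18:30-19:00.
Dana free: 09:30-12:30, 13:00-18:00, 18:30-19:00.
Rosa free: 09:00-12:30, 13:30-15:30 (invert busy blocks within the working day).
Jonas free: 09:00-16:30 (invert busy blocks within the working day).
Bashir free: 09:30-12:30, 14:00-17:30 (invert busy blocks within the working day).
Jonas can make the full 12:00-13:00 slot — that's 1.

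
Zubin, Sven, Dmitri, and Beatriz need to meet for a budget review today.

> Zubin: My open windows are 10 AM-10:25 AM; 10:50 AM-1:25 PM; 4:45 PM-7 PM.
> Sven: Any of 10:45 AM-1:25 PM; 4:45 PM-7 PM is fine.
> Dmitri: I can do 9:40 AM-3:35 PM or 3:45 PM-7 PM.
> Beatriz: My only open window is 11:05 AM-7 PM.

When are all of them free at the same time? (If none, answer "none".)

11:05-13:25, 16:45-19:00

Zubin ∩ Sven: 10:50-13:25, 16:45-19:00.
Zubin ∩ Sven ∩ Dmitri: 10:50-13:25, 16:45-19:00.
Zubin ∩ Sven ∩ Dmitri ∩ Beatriz: 11:05-13:25, 16:45-19:00.
So the common availability across everyone is 11:05-13:25, 16:45-19:00.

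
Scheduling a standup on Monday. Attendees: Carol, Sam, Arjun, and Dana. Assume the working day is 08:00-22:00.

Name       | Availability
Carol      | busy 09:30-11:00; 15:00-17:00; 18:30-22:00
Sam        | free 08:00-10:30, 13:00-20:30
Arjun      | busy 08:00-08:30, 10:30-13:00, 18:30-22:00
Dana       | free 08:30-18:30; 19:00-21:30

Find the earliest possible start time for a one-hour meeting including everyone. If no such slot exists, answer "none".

Carol free: 08:00-09:30, 11:00-15:00, 17:00-18:30 (invert busy blocks within the working day).
Sam free: 08:00-10:30, 13:00-20:30.
Arjun free: 08:30-10:30, 13:00-18:30 (invert busy blocks within the working day).
Dana free: 08:30-18:30, 19:00-21:30.
Carol ∩ Sam: 08:00-09:30, 13:00-15:00, 17:00-18:30.
Carol ∩ Sam ∩ Arjun: 08:30-09:30, 13:00-15:00, 17:00-18:30.
Carol ∩ Sam ∩ Arjun ∩ Dana: 08:30-09:30, 13:00-15:00, 17:00-18:30.
The first common window of at least 60 minutes is 08:30-09:30, so the earliest start is 08:30.

08:30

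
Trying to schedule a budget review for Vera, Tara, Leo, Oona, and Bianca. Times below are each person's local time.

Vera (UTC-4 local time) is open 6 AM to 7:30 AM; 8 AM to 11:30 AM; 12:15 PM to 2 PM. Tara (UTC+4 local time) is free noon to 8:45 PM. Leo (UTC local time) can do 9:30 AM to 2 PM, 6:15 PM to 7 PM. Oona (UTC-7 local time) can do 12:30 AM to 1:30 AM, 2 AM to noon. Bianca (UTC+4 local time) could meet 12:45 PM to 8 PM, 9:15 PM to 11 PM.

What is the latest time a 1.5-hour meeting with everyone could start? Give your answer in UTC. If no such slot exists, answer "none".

Vera in UTC: 10:00-11:30, 12:00-15:30, 16:15-18:00 (add 4h to convert from UTC-4).
Tara in UTC: 08:00-16:45 (subtract 4h to convert from UTC+4).
Leo in UTC: 09:30-14:00, 18:15-19:00.
Oona in UTC: 07:30-08:30, 09:00-19:00 (add 7h to convert from UTC-7).
Bianca in UTC: 08:45-16:00, 17:15-19:00 (subtract 4h to convert from UTC+4).
Vera ∩ Tara: 10:00-11:30, 12:00-15:30, 16:15-16:45.
Vera ∩ Tara ∩ Leo: 10:00-11:30, 12:00-14:00.
Vera ∩ Tara ∩ Leo ∩ Oona: 10:00-11:30, 12:00-14:00.
Vera ∩ Tara ∩ Leo ∩ Oona ∩ Bianca: 10:00-11:30, 12:00-14:00.
The last common window of at least 90 minutes is 12:00-14:00; a 90-minute meeting can start as late as 12:30 and still end by 14:00.

12:30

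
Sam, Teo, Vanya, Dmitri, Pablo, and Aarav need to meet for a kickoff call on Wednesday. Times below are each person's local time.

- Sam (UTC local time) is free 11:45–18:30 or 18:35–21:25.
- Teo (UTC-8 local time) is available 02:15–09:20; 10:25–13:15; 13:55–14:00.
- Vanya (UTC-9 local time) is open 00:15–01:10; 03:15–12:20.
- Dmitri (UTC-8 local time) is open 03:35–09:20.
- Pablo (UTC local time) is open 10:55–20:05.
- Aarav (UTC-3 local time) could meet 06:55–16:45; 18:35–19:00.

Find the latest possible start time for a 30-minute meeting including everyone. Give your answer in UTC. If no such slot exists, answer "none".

Sam in UTC: 11:45-18:30, 18:35-21:25.
Teo in UTC: 10:15-17:20, 18:25-21:15, 21:55-22:00 (add 8h to convert from UTC-8).
Vanya in UTC: 09:15-10:10, 12:15-21:20 (add 9h to convert from UTC-9).
Dmitri in UTC: 11:35-17:20 (add 8h to convert from UTC-8).
Pablo in UTC: 10:55-20:05.
Aarav in UTC: 09:55-19:45, 21:35-22:00 (add 3h to convert from UTC-3).
Sam ∩ Teo: 11:45-17:20, 18:25-18:30, 18:35-21:15.
Sam ∩ Teo ∩ Vanya: 12:15-17:20, 18:25-18:30, 18:35-21:15.
Sam ∩ Teo ∩ Vanya ∩ Dmitri: 12:15-17:20.
Sam ∩ Teo ∩ Vanya ∩ Dmitri ∩ Pablo: 12:15-17:20.
Sam ∩ Teo ∩ Vanya ∩ Dmitri ∩ Pablo ∩ Aarav: 12:15-17:20.
So the common availability across everyone is 12:15-17:20.
The last common window of at least 30 minutes is 12:15-17:20; a 30-minute meeting can start as late as 16:50 and still end by 17:20.

16:50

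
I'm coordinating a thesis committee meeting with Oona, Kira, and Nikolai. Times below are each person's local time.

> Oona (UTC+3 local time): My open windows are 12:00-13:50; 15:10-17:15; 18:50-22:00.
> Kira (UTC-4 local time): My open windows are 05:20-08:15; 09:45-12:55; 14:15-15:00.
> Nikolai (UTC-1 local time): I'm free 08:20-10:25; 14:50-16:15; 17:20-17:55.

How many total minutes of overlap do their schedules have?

Oona in UTC: 09:00-10:50, 12:10-14:15, 15:50-19:00 (subtract 3h to convert from UTC+3).
Kira in UTC: 09:20-12:15, 13:45-16:55, 18:15-19:00 (add 4h to convert from UTC-4).
Nikolai in UTC: 09:20-11:25, 15:50-17:15, 18:20-18:55 (add 1h to convert from UTC-1).
Oona ∩ Kira: 09:20-10:50, 12:10-12:15, 13:45-14:15, 15:50-16:55, 18:15-19:00.
Oona ∩ Kira ∩ Nikolai: 09:20-10:50, 15:50-16:55, 18:20-18:55.
Summing the common windows: 90 + 65 + 35 = 190 minutes.

190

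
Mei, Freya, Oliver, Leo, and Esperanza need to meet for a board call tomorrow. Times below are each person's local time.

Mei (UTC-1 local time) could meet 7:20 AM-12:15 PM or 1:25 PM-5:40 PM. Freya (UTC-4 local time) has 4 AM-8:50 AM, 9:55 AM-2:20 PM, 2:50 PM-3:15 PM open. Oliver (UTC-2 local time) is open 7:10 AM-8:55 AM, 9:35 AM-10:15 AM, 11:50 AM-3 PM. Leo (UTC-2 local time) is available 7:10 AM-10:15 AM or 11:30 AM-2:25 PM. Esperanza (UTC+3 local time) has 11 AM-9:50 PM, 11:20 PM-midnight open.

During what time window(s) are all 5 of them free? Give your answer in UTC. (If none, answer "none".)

09:10-10:55, 11:35-12:15, 14:25-16:25

Mei in UTC: 08:20-13:15, 14:25-18:40 (add 1h to convert from UTC-1).
Freya in UTC: 08:00-12:50, 13:55-18:20, 18:50-19:15 (add 4h to convert from UTC-4).
Oliver in UTC: 09:10-10:55, 11:35-12:15, 13:50-17:00 (add 2h to convert from UTC-2).
Leo in UTC: 09:10-12:15, 13:30-16:25 (add 2h to convert from UTC-2).
Esperanza in UTC: 08:00-18:50, 20:20-21:00 (subtract 3h to convert from UTC+3).
Mei ∩ Freya: 08:20-12:50, 14:25-18:20.
Mei ∩ Freya ∩ Oliver: 09:10-10:55, 11:35-12:15, 14:25-17:00.
Mei ∩ Freya ∩ Oliver ∩ Leo: 09:10-10:55, 11:35-12:15, 14:25-16:25.
Mei ∩ Freya ∩ Oliver ∩ Leo ∩ Esperanza: 09:10-10:55, 11:35-12:15, 14:25-16:25.
Those are the intersection windows.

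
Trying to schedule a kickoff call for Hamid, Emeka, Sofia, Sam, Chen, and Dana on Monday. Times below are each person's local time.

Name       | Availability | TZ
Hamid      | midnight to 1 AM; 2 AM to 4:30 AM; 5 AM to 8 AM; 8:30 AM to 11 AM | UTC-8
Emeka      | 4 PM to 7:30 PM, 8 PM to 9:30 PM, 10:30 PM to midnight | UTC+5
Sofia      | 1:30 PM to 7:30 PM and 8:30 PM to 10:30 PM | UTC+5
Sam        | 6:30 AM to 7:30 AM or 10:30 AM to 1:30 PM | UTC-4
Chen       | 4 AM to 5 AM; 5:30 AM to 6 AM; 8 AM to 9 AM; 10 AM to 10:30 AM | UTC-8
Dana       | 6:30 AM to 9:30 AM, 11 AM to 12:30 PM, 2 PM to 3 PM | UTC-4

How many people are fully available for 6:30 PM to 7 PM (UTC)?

Hamid in UTC: 08:00-09:00, 10:00-12:30, 13:00-16:00, 16:30-19:00 (add 8h to convert from UTC-8).
Emeka in UTC: 11:00-14:30, 15:00-16:30, 17:30-19:00 (subtract 5h to convert from UTC+5).
Sofia in UTC: 08:30-14:30, 15:30-17:30 (subtract 5h to convert from UTC+5).
Sam in UTC: 10:30-11:30, 14:30-17:30 (add 4h to convert from UTC-4).
Chen in UTC: 12:00-13:00, 13:30-14:00, 16:00-17:00, 18:00-18:30 (add 8h to convert from UTC-8).
Dana in UTC: 10:30-13:30, 15:00-16:30, 18:00-19:00 (add 4h to convert from UTC-4).
Hamid, Emeka, and Dana can make the full 18:30-19:00 slot — that's 3.

3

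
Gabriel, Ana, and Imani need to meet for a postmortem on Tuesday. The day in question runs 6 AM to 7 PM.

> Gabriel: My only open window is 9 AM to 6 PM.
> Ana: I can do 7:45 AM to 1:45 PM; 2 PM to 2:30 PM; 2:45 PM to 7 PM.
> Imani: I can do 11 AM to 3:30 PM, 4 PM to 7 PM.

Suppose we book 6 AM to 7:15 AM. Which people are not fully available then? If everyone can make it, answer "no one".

Gabriel: not fully free for 06:00-07:15. Ana: not fully free for 06:00-07:15. Imani: not fully free for 06:00-07:15.

Ana, Gabriel, Imani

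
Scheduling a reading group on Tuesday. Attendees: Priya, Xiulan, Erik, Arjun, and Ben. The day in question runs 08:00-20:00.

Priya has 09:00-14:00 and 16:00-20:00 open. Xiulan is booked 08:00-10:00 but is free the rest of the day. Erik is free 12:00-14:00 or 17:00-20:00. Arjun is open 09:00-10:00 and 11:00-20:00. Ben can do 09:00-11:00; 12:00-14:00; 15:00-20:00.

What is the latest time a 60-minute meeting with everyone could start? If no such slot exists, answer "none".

19:00

Priya free: 09:00-14:00, 16:00-20:00.
Xiulan free: 10:00-20:00 (invert busy blocks within the working day).
Erik free: 12:00-14:00, 17:00-20:00.
Arjun free: 09:00-10:00, 11:00-20:00.
Ben free: 09:00-11:00, 12:00-14:00, 15:00-20:00.
Priya ∩ Xiulan: 10:00-14:00, 16:00-20:00.
Priya ∩ Xiulan ∩ Erik: 12:00-14:00, 17:00-20:00.
Priya ∩ Xiulan ∩ Erik ∩ Arjun: 12:00-14:00, 17:00-20:00.
Priya ∩ Xiulan ∩ Erik ∩ Arjun ∩ Ben: 12:00-14:00, 17:00-20:00.
Those are the intersection windows.
The last common window of at least 60 minutes is 17:00-20:00; a 60-minute meeting can start as late as 19:00 and still end by 20:00.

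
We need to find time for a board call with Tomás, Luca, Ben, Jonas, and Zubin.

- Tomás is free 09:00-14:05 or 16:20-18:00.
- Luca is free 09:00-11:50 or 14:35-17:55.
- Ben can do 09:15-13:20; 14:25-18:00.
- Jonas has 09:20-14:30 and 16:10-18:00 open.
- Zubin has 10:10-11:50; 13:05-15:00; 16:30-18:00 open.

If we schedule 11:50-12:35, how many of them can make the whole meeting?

3

Tomás, Ben, and Jonas can make the full 11:50-12:35 slot — that's 3.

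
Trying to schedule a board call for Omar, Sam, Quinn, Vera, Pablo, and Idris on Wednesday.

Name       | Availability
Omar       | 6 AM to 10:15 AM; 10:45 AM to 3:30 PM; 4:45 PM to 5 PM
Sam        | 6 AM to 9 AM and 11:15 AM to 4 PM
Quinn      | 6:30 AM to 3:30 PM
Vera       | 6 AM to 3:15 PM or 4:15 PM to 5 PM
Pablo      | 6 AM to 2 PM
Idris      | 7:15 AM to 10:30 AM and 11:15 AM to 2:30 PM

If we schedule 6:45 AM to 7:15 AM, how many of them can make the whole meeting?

Omar, Sam, Quinn, Vera, and Pablo can make the full 06:45-07:15 slot — that's 5.

5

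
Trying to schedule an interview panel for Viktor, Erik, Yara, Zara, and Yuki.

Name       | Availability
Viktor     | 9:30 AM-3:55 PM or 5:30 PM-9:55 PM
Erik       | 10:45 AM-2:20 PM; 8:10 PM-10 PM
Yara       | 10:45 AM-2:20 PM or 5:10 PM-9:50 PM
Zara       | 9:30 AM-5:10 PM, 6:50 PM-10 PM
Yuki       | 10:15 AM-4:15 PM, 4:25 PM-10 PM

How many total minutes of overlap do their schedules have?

315

Viktor ∩ Erik: 10:45-14:20, 20:10-21:55.
Viktor ∩ Erik ∩ Yara: 10:45-14:20, 20:10-21:50.
Viktor ∩ Erik ∩ Yara ∩ Zara: 10:45-14:20, 20:10-21:50.
Viktor ∩ Erik ∩ Yara ∩ Zara ∩ Yuki: 10:45-14:20, 20:10-21:50.
Those are the intersection windows.
Summing the common windows: 215 + 100 = 315 minutes.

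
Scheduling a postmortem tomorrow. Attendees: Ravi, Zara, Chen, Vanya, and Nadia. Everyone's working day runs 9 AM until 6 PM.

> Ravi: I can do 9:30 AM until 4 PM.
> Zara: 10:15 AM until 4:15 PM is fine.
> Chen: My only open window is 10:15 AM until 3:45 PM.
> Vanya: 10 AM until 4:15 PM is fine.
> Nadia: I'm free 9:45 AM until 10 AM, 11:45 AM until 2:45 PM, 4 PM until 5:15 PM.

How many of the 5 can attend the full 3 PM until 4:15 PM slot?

2

Zara and Vanya can make the full 15:00-16:15 slot — that's 2.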